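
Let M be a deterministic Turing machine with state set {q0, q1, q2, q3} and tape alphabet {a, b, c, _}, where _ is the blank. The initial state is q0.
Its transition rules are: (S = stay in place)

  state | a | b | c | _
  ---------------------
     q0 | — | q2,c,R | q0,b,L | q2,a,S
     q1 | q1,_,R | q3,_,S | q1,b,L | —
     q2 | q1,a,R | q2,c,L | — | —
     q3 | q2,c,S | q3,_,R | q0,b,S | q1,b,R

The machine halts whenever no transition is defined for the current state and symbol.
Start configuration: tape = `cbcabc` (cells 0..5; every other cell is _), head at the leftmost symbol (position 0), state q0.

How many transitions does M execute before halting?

20

q0 | _[c]bcabc_   read c → write b, move L, go to q0
q0 | [_]bbcabc_   read _ → write a, move S, go to q2
q2 | [a]bbcabc_   read a → write a, move R, go to q1
q1 | a[b]bcabc_   read b → write _, move S, go to q3
q3 | a[_]bcabc_   read _ → write b, move R, go to q1
q1 | ab[b]cabc_   read b → write _, move S, go to q3
q3 | ab[_]cabc_   read _ → write b, move R, go to q1
q1 | abb[c]abc_   read c → write b, move L, go to q1
q1 | ab[b]babc_   read b → write _, move S, go to q3
q3 | ab[_]babc_   read _ → write b, move R, go to q1
q1 | abb[b]abc_   read b → write _, move S, go to q3
q3 | abb[_]abc_   read _ → write b, move R, go to q1
q1 | abbb[a]bc_   read a → write _, move R, go to q1
q1 | abbb_[b]c_   read b → write _, move S, go to q3
q3 | abbb_[_]c_   read _ → write b, move R, go to q1
q1 | abbb_b[c]_   read c → write b, move L, go to q1
q1 | abbb_[b]b_   read b → write _, move S, go to q3
q3 | abbb_[_]b_   read _ → write b, move R, go to q1
q1 | abbb_b[b]_   read b → write _, move S, go to q3
q3 | abbb_b[_]_   read _ → write b, move R, go to q1
q1 | abbb_bb[_]
M halts after 20 transitions.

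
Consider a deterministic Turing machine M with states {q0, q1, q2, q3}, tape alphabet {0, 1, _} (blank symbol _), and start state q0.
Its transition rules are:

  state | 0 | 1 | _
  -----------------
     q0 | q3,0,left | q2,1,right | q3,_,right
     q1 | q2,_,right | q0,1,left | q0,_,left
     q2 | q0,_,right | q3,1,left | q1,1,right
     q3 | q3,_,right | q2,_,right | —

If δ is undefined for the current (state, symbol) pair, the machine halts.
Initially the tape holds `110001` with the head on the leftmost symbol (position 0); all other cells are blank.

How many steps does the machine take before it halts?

4

state=q0 head=0 tape=[1]10001   (q0,1)→(q2,1,right)
state=q2 head=1 tape=1[1]0001   (q2,1)→(q3,1,left)
state=q3 head=0 tape=[1]10001   (q3,1)→(q2,_,right)
state=q2 head=1 tape=_[1]0001   (q2,1)→(q3,1,left)
state=q3 head=0 tape=[_]10001
M halts after 4 transitions.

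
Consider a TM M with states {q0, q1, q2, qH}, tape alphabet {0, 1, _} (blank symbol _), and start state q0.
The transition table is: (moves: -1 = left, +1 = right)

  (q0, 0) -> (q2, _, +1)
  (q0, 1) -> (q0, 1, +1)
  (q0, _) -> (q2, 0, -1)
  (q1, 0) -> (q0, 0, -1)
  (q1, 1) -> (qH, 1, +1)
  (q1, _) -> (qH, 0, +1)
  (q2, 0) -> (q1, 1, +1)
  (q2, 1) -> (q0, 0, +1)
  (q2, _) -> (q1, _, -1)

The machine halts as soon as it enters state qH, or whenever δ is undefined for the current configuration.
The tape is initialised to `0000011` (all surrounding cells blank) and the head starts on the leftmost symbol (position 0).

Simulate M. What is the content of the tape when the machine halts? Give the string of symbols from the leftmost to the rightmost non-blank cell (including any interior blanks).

q0 | [0]000011__   read 0 → write _, move +1, go to q2
q2 | _[0]00011__   read 0 → write 1, move +1, go to q1
q1 | _1[0]0011__   read 0 → write 0, move -1, go to q0
q0 | _[1]00011__   read 1 → write 1, move +1, go to q0
q0 | _1[0]0011__   read 0 → write _, move +1, go to q2
q2 | _1_[0]011__   read 0 → write 1, move +1, go to q1
q1 | _1_1[0]11__   read 0 → write 0, move -1, go to q0
q0 | _1_[1]011__   read 1 → write 1, move +1, go to q0
q0 | _1_1[0]11__   read 0 → write _, move +1, go to q2
q2 | _1_1_[1]1__   read 1 → write 0, move +1, go to q0
q0 | _1_1_0[1]__   read 1 → write 1, move +1, go to q0
q0 | _1_1_01[_]_   read _ → write 0, move -1, go to q2
q2 | _1_1_0[1]0_   read 1 → write 0, move +1, go to q0
q0 | _1_1_00[0]_   read 0 → write _, move +1, go to q2
q2 | _1_1_00_[_]   read _ → write _, move -1, go to q1
q1 | _1_1_00[_]_   read _ → write 0, move +1, go to qH
qH | _1_1_000[_]
The non-blank tape span at halt is 1_1_000.

1_1_000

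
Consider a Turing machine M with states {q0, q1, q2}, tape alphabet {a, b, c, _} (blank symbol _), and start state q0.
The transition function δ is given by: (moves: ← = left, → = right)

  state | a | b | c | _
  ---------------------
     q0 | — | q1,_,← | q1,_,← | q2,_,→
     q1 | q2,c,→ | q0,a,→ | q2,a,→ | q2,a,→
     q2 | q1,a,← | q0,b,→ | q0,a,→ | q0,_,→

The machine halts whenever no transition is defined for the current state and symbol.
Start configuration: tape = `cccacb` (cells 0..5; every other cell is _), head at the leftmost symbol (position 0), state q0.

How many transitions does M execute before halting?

9

q0 | _[c]ccacb   read c → write _, move ←, go to q1
q1 | [_]_ccacb   read _ → write a, move →, go to q2
q2 | a[_]ccacb   read _ → write _, move →, go to q0
q0 | a_[c]cacb   read c → write _, move ←, go to q1
q1 | a[_]_cacb   read _ → write a, move →, go to q2
q2 | aa[_]cacb   read _ → write _, move →, go to q0
q0 | aa_[c]acb   read c → write _, move ←, go to q1
q1 | aa[_]_acb   read _ → write a, move →, go to q2
q2 | aaa[_]acb   read _ → write _, move →, go to q0
q0 | aaa_[a]cb
M halts after 9 transitions.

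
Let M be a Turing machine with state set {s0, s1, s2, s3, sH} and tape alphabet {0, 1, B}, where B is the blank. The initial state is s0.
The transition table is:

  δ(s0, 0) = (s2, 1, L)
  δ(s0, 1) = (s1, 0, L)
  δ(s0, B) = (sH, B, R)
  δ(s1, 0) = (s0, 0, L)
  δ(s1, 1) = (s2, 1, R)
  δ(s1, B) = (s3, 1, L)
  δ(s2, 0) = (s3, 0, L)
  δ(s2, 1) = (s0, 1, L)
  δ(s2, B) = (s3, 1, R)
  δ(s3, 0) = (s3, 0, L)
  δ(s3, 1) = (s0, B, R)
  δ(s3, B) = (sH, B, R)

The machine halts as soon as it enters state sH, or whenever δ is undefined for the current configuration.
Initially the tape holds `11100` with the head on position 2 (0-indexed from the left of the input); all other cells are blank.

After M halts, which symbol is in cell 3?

s0 | 11[1]00BB   read 1 → write 0, move L, go to s1
s1 | 1[1]000BB   read 1 → write 1, move R, go to s2
s2 | 11[0]00BB   read 0 → write 0, move L, go to s3
s3 | 1[1]000BB   read 1 → write B, move R, go to s0
s0 | 1B[0]00BB   read 0 → write 1, move L, go to s2
s2 | 1[B]100BB   read B → write 1, move R, go to s3
s3 | 11[1]00BB   read 1 → write B, move R, go to s0
s0 | 11B[0]0BB   read 0 → write 1, move L, go to s2
s2 | 11[B]10BB   read B → write 1, move R, go to s3
s3 | 111[1]0BB   read 1 → write B, move R, go to s0
s0 | 111B[0]BB   read 0 → write 1, move L, go to s2
s2 | 111[B]1BB   read B → write 1, move R, go to s3
s3 | 1111[1]BB   read 1 → write B, move R, go to s0
s0 | 1111B[B]B   read B → write B, move R, go to sH
sH | 1111BB[B]
Cell 3 holds 1 when M halts.

1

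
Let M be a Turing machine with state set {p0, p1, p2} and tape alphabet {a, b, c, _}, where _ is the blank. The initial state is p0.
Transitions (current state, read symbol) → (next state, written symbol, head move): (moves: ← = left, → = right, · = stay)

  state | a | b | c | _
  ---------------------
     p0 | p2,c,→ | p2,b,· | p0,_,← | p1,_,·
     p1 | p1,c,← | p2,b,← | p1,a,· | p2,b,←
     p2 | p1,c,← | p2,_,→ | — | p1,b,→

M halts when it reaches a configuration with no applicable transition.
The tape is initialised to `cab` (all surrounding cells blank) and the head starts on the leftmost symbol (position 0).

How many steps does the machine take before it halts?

state=p0 head=0 tape=__[c]ab   (p0,c)→(p0,_,←)
state=p0 head=-1 tape=_[_]_ab   (p0,_)→(p1,_,·)
state=p1 head=-1 tape=_[_]_ab   (p1,_)→(p2,b,←)
state=p2 head=-2 tape=[_]b_ab   (p2,_)→(p1,b,→)
state=p1 head=-1 tape=b[b]_ab   (p1,b)→(p2,b,←)
state=p2 head=-2 tape=[b]b_ab   (p2,b)→(p2,_,→)
state=p2 head=-1 tape=_[b]_ab   (p2,b)→(p2,_,→)
state=p2 head=0 tape=__[_]ab   (p2,_)→(p1,b,→)
state=p1 head=1 tape=__b[a]b   (p1,a)→(p1,c,←)
state=p1 head=0 tape=__[b]cb   (p1,b)→(p2,b,←)
state=p2 head=-1 tape=_[_]bcb   (p2,_)→(p1,b,→)
state=p1 head=0 tape=_b[b]cb   (p1,b)→(p2,b,←)
state=p2 head=-1 tape=_[b]bcb   (p2,b)→(p2,_,→)
state=p2 head=0 tape=__[b]cb   (p2,b)→(p2,_,→)
state=p2 head=1 tape=___[c]b
M halts after 14 transitions.

14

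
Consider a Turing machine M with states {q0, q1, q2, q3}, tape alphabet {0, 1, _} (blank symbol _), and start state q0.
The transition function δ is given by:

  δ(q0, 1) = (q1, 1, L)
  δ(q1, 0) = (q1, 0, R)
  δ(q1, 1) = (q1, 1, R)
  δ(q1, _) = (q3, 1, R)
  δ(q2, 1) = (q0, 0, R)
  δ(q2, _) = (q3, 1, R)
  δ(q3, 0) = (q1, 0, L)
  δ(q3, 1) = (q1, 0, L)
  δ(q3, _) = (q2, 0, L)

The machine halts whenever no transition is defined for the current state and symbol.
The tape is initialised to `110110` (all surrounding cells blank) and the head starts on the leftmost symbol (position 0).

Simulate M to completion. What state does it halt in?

q0 | _[1]10110__   read 1 → write 1, move L, go to q1
q1 | [_]110110__   read _ → write 1, move R, go to q3
q3 | 1[1]10110__   read 1 → write 0, move L, go to q1
q1 | [1]010110__   read 1 → write 1, move R, go to q1
q1 | 1[0]10110__   read 0 → write 0, move R, go to q1
q1 | 10[1]0110__   read 1 → write 1, move R, go to q1
q1 | 101[0]110__   read 0 → write 0, move R, go to q1
q1 | 1010[1]10__   read 1 → write 1, move R, go to q1
q1 | 10101[1]0__   read 1 → write 1, move R, go to q1
q1 | 101011[0]__   read 0 → write 0, move R, go to q1
q1 | 1010110[_]_   read _ → write 1, move R, go to q3
q3 | 10101101[_]   read _ → write 0, move L, go to q2
q2 | 1010110[1]0   read 1 → write 0, move R, go to q0
q0 | 10101100[0]
No transition is defined for (q0, 0); M halts in state q0.

q0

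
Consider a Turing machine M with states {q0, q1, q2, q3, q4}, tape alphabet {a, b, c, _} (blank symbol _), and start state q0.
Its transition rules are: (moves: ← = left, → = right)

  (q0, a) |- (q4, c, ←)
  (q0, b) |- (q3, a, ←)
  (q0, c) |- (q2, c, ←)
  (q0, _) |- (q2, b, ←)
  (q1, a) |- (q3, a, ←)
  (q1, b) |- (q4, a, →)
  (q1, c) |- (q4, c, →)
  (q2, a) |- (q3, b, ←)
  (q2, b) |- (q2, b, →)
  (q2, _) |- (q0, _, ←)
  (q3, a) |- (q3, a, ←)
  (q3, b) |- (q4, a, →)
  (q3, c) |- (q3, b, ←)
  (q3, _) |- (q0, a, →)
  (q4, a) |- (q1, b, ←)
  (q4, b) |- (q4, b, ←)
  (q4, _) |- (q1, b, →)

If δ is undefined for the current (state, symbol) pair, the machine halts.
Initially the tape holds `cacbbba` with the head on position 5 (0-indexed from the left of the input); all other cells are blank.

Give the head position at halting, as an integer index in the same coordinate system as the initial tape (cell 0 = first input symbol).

state=q0 head=5 tape=___cacbb[b]a   (q0,b)→(q3,a,←)
state=q3 head=4 tape=___cacb[b]aa   (q3,b)→(q4,a,→)
state=q4 head=5 tape=___cacba[a]a   (q4,a)→(q1,b,←)
state=q1 head=4 tape=___cacb[a]ba   (q1,a)→(q3,a,←)
state=q3 head=3 tape=___cac[b]aba   (q3,b)→(q4,a,→)
state=q4 head=4 tape=___caca[a]ba   (q4,a)→(q1,b,←)
state=q1 head=3 tape=___cac[a]bba   (q1,a)→(q3,a,←)
state=q3 head=2 tape=___ca[c]abba   (q3,c)→(q3,b,←)
state=q3 head=1 tape=___c[a]babba   (q3,a)→(q3,a,←)
state=q3 head=0 tape=___[c]ababba   (q3,c)→(q3,b,←)
state=q3 head=-1 tape=__[_]bababba   (q3,_)→(q0,a,→)
state=q0 head=0 tape=__a[b]ababba   (q0,b)→(q3,a,←)
state=q3 head=-1 tape=__[a]aababba   (q3,a)→(q3,a,←)
state=q3 head=-2 tape=_[_]aaababba   (q3,_)→(q0,a,→)
state=q0 head=-1 tape=_a[a]aababba   (q0,a)→(q4,c,←)
state=q4 head=-2 tape=_[a]caababba   (q4,a)→(q1,b,←)
state=q1 head=-3 tape=[_]bcaababba
At halt the head is at cell -3.

-3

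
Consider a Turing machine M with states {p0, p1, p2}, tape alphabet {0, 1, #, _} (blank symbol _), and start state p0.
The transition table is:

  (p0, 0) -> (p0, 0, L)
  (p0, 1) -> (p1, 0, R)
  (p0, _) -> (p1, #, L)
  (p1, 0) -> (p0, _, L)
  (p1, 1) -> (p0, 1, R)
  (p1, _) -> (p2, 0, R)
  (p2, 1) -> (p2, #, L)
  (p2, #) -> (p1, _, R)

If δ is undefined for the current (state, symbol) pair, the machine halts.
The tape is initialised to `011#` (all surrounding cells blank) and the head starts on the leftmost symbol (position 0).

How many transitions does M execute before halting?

14

state=p0 head=0 tape=____[0]11#   (p0,0)→(p0,0,L)
state=p0 head=-1 tape=___[_]011#   (p0,_)→(p1,#,L)
state=p1 head=-2 tape=__[_]#011#   (p1,_)→(p2,0,R)
state=p2 head=-1 tape=__0[#]011#   (p2,#)→(p1,_,R)
state=p1 head=0 tape=__0_[0]11#   (p1,0)→(p0,_,L)
state=p0 head=-1 tape=__0[_]_11#   (p0,_)→(p1,#,L)
state=p1 head=-2 tape=__[0]#_11#   (p1,0)→(p0,_,L)
state=p0 head=-3 tape=_[_]_#_11#   (p0,_)→(p1,#,L)
state=p1 head=-4 tape=[_]#_#_11#   (p1,_)→(p2,0,R)
state=p2 head=-3 tape=0[#]_#_11#   (p2,#)→(p1,_,R)
state=p1 head=-2 tape=0_[_]#_11#   (p1,_)→(p2,0,R)
state=p2 head=-1 tape=0_0[#]_11#   (p2,#)→(p1,_,R)
state=p1 head=0 tape=0_0_[_]11#   (p1,_)→(p2,0,R)
state=p2 head=1 tape=0_0_0[1]1#   (p2,1)→(p2,#,L)
state=p2 head=0 tape=0_0_[0]#1#
M halts after 14 transitions.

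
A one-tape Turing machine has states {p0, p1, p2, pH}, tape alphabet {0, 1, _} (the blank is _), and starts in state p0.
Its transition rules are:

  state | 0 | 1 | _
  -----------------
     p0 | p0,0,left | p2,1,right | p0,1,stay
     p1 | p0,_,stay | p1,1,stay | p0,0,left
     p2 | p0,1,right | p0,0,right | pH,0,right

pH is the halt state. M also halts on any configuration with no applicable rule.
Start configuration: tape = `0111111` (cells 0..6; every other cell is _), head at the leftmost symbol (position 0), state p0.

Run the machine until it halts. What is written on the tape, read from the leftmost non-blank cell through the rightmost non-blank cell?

state=p0 head=0 tape=_[0]111111___   (p0,0)→(p0,0,left)
state=p0 head=-1 tape=[_]0111111___   (p0,_)→(p0,1,stay)
state=p0 head=-1 tape=[1]0111111___   (p0,1)→(p2,1,right)
state=p2 head=0 tape=1[0]111111___   (p2,0)→(p0,1,right)
state=p0 head=1 tape=11[1]11111___   (p0,1)→(p2,1,right)
state=p2 head=2 tape=111[1]1111___   (p2,1)→(p0,0,right)
state=p0 head=3 tape=1110[1]111___   (p0,1)→(p2,1,right)
state=p2 head=4 tape=11101[1]11___   (p2,1)→(p0,0,right)
state=p0 head=5 tape=111010[1]1___   (p0,1)→(p2,1,right)
state=p2 head=6 tape=1110101[1]___   (p2,1)→(p0,0,right)
state=p0 head=7 tape=11101010[_]__   (p0,_)→(p0,1,stay)
state=p0 head=7 tape=11101010[1]__   (p0,1)→(p2,1,right)
state=p2 head=8 tape=111010101[_]_   (p2,_)→(pH,0,right)
state=pH head=9 tape=1110101010[_]
The non-blank tape span at halt is 1110101010.

1110101010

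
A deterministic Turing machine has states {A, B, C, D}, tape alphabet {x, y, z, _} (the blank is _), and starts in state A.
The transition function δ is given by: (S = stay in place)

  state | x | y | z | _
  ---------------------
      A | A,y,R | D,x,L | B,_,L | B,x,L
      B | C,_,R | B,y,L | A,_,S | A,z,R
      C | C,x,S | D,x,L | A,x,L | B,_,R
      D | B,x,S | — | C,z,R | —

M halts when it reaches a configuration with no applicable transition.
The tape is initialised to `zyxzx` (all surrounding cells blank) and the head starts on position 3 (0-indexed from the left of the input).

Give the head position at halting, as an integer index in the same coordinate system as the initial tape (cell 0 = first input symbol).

state=A head=3 tape=zyx[z]x____   (A,z)→(B,_,L)
state=B head=2 tape=zy[x]_x____   (B,x)→(C,_,R)
state=C head=3 tape=zy_[_]x____   (C,_)→(B,_,R)
state=B head=4 tape=zy__[x]____   (B,x)→(C,_,R)
state=C head=5 tape=zy___[_]___   (C,_)→(B,_,R)
state=B head=6 tape=zy____[_]__   (B,_)→(A,z,R)
state=A head=7 tape=zy____z[_]_   (A,_)→(B,x,L)
state=B head=6 tape=zy____[z]x_   (B,z)→(A,_,S)
state=A head=6 tape=zy____[_]x_   (A,_)→(B,x,L)
state=B head=5 tape=zy___[_]xx_   (B,_)→(A,z,R)
state=A head=6 tape=zy___z[x]x_   (A,x)→(A,y,R)
state=A head=7 tape=zy___zy[x]_   (A,x)→(A,y,R)
state=A head=8 tape=zy___zyy[_]   (A,_)→(B,x,L)
state=B head=7 tape=zy___zy[y]x   (B,y)→(B,y,L)
state=B head=6 tape=zy___z[y]yx   (B,y)→(B,y,L)
state=B head=5 tape=zy___[z]yyx   (B,z)→(A,_,S)
state=A head=5 tape=zy___[_]yyx   (A,_)→(B,x,L)
state=B head=4 tape=zy__[_]xyyx   (B,_)→(A,z,R)
state=A head=5 tape=zy__z[x]yyx   (A,x)→(A,y,R)
state=A head=6 tape=zy__zy[y]yx   (A,y)→(D,x,L)
state=D head=5 tape=zy__z[y]xyx
At halt the head is at cell 5.

5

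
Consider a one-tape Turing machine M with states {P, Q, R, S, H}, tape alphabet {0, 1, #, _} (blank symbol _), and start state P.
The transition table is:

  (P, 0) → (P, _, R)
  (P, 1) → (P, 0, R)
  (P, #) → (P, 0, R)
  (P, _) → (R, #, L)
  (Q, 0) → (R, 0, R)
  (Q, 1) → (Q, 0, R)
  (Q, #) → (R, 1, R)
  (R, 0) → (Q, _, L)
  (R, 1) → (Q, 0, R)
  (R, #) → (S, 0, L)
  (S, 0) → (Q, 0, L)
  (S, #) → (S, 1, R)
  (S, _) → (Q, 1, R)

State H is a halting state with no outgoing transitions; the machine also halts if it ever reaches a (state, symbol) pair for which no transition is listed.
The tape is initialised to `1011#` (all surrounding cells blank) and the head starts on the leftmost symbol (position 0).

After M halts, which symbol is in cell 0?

state=P head=0 tape=[1]011#_   (P,1)→(P,0,R)
state=P head=1 tape=0[0]11#_   (P,0)→(P,_,R)
state=P head=2 tape=0_[1]1#_   (P,1)→(P,0,R)
state=P head=3 tape=0_0[1]#_   (P,1)→(P,0,R)
state=P head=4 tape=0_00[#]_   (P,#)→(P,0,R)
state=P head=5 tape=0_000[_]   (P,_)→(R,#,L)
state=R head=4 tape=0_00[0]#   (R,0)→(Q,_,L)
state=Q head=3 tape=0_0[0]_#   (Q,0)→(R,0,R)
state=R head=4 tape=0_00[_]#
Cell 0 holds 0 when M halts.

0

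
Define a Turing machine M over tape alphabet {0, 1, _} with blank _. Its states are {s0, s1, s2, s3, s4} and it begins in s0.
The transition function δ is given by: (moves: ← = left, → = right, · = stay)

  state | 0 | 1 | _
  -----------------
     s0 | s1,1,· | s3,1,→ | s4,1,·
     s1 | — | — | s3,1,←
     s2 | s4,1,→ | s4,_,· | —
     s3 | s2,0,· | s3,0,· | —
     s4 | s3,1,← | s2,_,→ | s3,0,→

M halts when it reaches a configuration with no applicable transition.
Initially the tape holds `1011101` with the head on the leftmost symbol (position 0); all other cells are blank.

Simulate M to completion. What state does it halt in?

s3

state=s0 head=0 tape=[1]011101_   (s0,1)→(s3,1,→)
state=s3 head=1 tape=1[0]11101_   (s3,0)→(s2,0,·)
state=s2 head=1 tape=1[0]11101_   (s2,0)→(s4,1,→)
state=s4 head=2 tape=11[1]1101_   (s4,1)→(s2,_,→)
state=s2 head=3 tape=11_[1]101_   (s2,1)→(s4,_,·)
state=s4 head=3 tape=11_[_]101_   (s4,_)→(s3,0,→)
state=s3 head=4 tape=11_0[1]01_   (s3,1)→(s3,0,·)
state=s3 head=4 tape=11_0[0]01_   (s3,0)→(s2,0,·)
state=s2 head=4 tape=11_0[0]01_   (s2,0)→(s4,1,→)
state=s4 head=5 tape=11_01[0]1_   (s4,0)→(s3,1,←)
state=s3 head=4 tape=11_0[1]11_   (s3,1)→(s3,0,·)
state=s3 head=4 tape=11_0[0]11_   (s3,0)→(s2,0,·)
state=s2 head=4 tape=11_0[0]11_   (s2,0)→(s4,1,→)
state=s4 head=5 tape=11_01[1]1_   (s4,1)→(s2,_,→)
state=s2 head=6 tape=11_01_[1]_   (s2,1)→(s4,_,·)
state=s4 head=6 tape=11_01_[_]_   (s4,_)→(s3,0,→)
state=s3 head=7 tape=11_01_0[_]
No transition is defined for (s3, _); M halts in state s3.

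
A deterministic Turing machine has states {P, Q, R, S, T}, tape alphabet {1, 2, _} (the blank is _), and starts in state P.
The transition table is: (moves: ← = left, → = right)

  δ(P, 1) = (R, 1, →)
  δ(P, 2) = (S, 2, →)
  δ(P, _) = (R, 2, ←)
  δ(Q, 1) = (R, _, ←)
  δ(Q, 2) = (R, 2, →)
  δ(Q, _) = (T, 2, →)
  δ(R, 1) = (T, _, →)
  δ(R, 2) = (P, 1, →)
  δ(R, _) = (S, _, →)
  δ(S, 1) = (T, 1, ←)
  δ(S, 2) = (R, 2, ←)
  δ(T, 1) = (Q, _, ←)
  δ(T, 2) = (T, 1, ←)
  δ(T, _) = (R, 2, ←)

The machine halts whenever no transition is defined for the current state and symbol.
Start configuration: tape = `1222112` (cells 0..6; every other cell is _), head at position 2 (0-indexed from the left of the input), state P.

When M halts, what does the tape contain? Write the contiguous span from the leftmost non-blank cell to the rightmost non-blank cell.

11112

state=P head=2 tape=_12[2]2112   (P,2)→(S,2,→)
state=S head=3 tape=_122[2]112   (S,2)→(R,2,←)
state=R head=2 tape=_12[2]2112   (R,2)→(P,1,→)
state=P head=3 tape=_121[2]112   (P,2)→(S,2,→)
state=S head=4 tape=_1212[1]12   (S,1)→(T,1,←)
state=T head=3 tape=_121[2]112   (T,2)→(T,1,←)
state=T head=2 tape=_12[1]1112   (T,1)→(Q,_,←)
state=Q head=1 tape=_1[2]_1112   (Q,2)→(R,2,→)
state=R head=2 tape=_12[_]1112   (R,_)→(S,_,→)
state=S head=3 tape=_12_[1]112   (S,1)→(T,1,←)
state=T head=2 tape=_12[_]1112   (T,_)→(R,2,←)
state=R head=1 tape=_1[2]21112   (R,2)→(P,1,→)
state=P head=2 tape=_11[2]1112   (P,2)→(S,2,→)
state=S head=3 tape=_112[1]112   (S,1)→(T,1,←)
state=T head=2 tape=_11[2]1112   (T,2)→(T,1,←)
state=T head=1 tape=_1[1]11112   (T,1)→(Q,_,←)
state=Q head=0 tape=_[1]_11112   (Q,1)→(R,_,←)
state=R head=-1 tape=[_]__11112   (R,_)→(S,_,→)
state=S head=0 tape=_[_]_11112
The non-blank tape span at halt is 11112.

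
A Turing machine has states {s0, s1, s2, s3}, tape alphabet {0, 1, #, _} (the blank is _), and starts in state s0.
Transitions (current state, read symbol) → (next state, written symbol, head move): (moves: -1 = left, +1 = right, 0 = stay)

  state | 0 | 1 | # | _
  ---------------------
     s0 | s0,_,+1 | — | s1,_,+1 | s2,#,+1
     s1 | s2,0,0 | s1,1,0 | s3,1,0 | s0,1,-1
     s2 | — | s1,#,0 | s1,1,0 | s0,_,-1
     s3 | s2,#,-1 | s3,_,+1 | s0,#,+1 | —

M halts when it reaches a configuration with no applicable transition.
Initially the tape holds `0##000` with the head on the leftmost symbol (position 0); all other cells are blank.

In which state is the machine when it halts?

s3

state=s0 head=0 tape=[0]##000___   (s0,0)→(s0,_,+1)
state=s0 head=1 tape=_[#]#000___   (s0,#)→(s1,_,+1)
state=s1 head=2 tape=__[#]000___   (s1,#)→(s3,1,0)
state=s3 head=2 tape=__[1]000___   (s3,1)→(s3,_,+1)
state=s3 head=3 tape=___[0]00___   (s3,0)→(s2,#,-1)
state=s2 head=2 tape=__[_]#00___   (s2,_)→(s0,_,-1)
state=s0 head=1 tape=_[_]_#00___   (s0,_)→(s2,#,+1)
state=s2 head=2 tape=_#[_]#00___   (s2,_)→(s0,_,-1)
state=s0 head=1 tape=_[#]_#00___   (s0,#)→(s1,_,+1)
state=s1 head=2 tape=__[_]#00___   (s1,_)→(s0,1,-1)
state=s0 head=1 tape=_[_]1#00___   (s0,_)→(s2,#,+1)
state=s2 head=2 tape=_#[1]#00___   (s2,1)→(s1,#,0)
state=s1 head=2 tape=_#[#]#00___   (s1,#)→(s3,1,0)
state=s3 head=2 tape=_#[1]#00___   (s3,1)→(s3,_,+1)
state=s3 head=3 tape=_#_[#]00___   (s3,#)→(s0,#,+1)
state=s0 head=4 tape=_#_#[0]0___   (s0,0)→(s0,_,+1)
state=s0 head=5 tape=_#_#_[0]___   (s0,0)→(s0,_,+1)
state=s0 head=6 tape=_#_#__[_]__   (s0,_)→(s2,#,+1)
state=s2 head=7 tape=_#_#__#[_]_   (s2,_)→(s0,_,-1)
state=s0 head=6 tape=_#_#__[#]__   (s0,#)→(s1,_,+1)
state=s1 head=7 tape=_#_#___[_]_   (s1,_)→(s0,1,-1)
state=s0 head=6 tape=_#_#__[_]1_   (s0,_)→(s2,#,+1)
state=s2 head=7 tape=_#_#__#[1]_   (s2,1)→(s1,#,0)
state=s1 head=7 tape=_#_#__#[#]_   (s1,#)→(s3,1,0)
state=s3 head=7 tape=_#_#__#[1]_   (s3,1)→(s3,_,+1)
state=s3 head=8 tape=_#_#__#_[_]
No transition is defined for (s3, _); M halts in state s3.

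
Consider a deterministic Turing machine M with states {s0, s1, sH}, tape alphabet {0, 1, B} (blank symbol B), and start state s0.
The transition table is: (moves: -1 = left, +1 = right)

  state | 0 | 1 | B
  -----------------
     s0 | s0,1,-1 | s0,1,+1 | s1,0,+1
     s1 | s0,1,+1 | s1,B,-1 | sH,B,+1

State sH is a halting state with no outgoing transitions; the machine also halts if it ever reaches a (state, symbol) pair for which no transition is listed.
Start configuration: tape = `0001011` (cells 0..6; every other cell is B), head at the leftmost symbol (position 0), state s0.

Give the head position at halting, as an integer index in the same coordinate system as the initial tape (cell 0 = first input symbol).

s0 | B[0]001011BBB   read 0 → write 1, move -1, go to s0
s0 | [B]1001011BBB   read B → write 0, move +1, go to s1
s1 | 0[1]001011BBB   read 1 → write B, move -1, go to s1
s1 | [0]B001011BBB   read 0 → write 1, move +1, go to s0
s0 | 1[B]001011BBB   read B → write 0, move +1, go to s1
s1 | 10[0]01011BBB   read 0 → write 1, move +1, go to s0
s0 | 101[0]1011BBB   read 0 → write 1, move -1, go to s0
s0 | 10[1]11011BBB   read 1 → write 1, move +1, go to s0
s0 | 101[1]1011BBB   read 1 → write 1, move +1, go to s0
s0 | 1011[1]011BBB   read 1 → write 1, move +1, go to s0
s0 | 10111[0]11BBB   read 0 → write 1, move -1, go to s0
s0 | 1011[1]111BBB   read 1 → write 1, move +1, go to s0
s0 | 10111[1]11BBB   read 1 → write 1, move +1, go to s0
s0 | 101111[1]1BBB   read 1 → write 1, move +1, go to s0
s0 | 1011111[1]BBB   read 1 → write 1, move +1, go to s0
s0 | 10111111[B]BB   read B → write 0, move +1, go to s1
s1 | 101111110[B]B   read B → write B, move +1, go to sH
sH | 101111110B[B]
At halt the head is at cell 9.

9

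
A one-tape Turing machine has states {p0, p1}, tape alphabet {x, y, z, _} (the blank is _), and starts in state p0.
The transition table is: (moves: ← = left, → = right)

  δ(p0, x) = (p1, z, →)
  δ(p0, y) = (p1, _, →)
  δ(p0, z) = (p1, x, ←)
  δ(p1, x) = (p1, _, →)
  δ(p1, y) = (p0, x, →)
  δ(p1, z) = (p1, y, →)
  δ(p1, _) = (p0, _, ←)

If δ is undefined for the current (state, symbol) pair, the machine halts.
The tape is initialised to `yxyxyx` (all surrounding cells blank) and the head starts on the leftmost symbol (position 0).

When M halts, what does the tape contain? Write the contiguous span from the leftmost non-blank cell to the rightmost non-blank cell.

xz

state=p0 head=0 tape=[y]xyxyx_   (p0,y)→(p1,_,→)
state=p1 head=1 tape=_[x]yxyx_   (p1,x)→(p1,_,→)
state=p1 head=2 tape=__[y]xyx_   (p1,y)→(p0,x,→)
state=p0 head=3 tape=__x[x]yx_   (p0,x)→(p1,z,→)
state=p1 head=4 tape=__xz[y]x_   (p1,y)→(p0,x,→)
state=p0 head=5 tape=__xzx[x]_   (p0,x)→(p1,z,→)
state=p1 head=6 tape=__xzxz[_]   (p1,_)→(p0,_,←)
state=p0 head=5 tape=__xzx[z]_   (p0,z)→(p1,x,←)
state=p1 head=4 tape=__xz[x]x_   (p1,x)→(p1,_,→)
state=p1 head=5 tape=__xz_[x]_   (p1,x)→(p1,_,→)
state=p1 head=6 tape=__xz__[_]   (p1,_)→(p0,_,←)
state=p0 head=5 tape=__xz_[_]_
The non-blank tape span at halt is xz.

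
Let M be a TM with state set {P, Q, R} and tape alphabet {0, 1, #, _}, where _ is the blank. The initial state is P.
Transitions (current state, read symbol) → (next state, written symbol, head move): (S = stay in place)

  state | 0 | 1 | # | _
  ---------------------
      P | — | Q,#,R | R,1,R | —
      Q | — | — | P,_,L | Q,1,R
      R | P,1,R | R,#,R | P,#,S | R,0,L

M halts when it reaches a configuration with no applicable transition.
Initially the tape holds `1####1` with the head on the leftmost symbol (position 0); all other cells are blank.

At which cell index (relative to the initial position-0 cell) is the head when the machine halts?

state=P head=0 tape=[1]####1__   (P,1)→(Q,#,R)
state=Q head=1 tape=#[#]###1__   (Q,#)→(P,_,L)
state=P head=0 tape=[#]_###1__   (P,#)→(R,1,R)
state=R head=1 tape=1[_]###1__   (R,_)→(R,0,L)
state=R head=0 tape=[1]0###1__   (R,1)→(R,#,R)
state=R head=1 tape=#[0]###1__   (R,0)→(P,1,R)
state=P head=2 tape=#1[#]##1__   (P,#)→(R,1,R)
state=R head=3 tape=#11[#]#1__   (R,#)→(P,#,S)
state=P head=3 tape=#11[#]#1__   (P,#)→(R,1,R)
state=R head=4 tape=#111[#]1__   (R,#)→(P,#,S)
state=P head=4 tape=#111[#]1__   (P,#)→(R,1,R)
state=R head=5 tape=#1111[1]__   (R,1)→(R,#,R)
state=R head=6 tape=#1111#[_]_   (R,_)→(R,0,L)
state=R head=5 tape=#1111[#]0_   (R,#)→(P,#,S)
state=P head=5 tape=#1111[#]0_   (P,#)→(R,1,R)
state=R head=6 tape=#11111[0]_   (R,0)→(P,1,R)
state=P head=7 tape=#111111[_]
At halt the head is at cell 7.

7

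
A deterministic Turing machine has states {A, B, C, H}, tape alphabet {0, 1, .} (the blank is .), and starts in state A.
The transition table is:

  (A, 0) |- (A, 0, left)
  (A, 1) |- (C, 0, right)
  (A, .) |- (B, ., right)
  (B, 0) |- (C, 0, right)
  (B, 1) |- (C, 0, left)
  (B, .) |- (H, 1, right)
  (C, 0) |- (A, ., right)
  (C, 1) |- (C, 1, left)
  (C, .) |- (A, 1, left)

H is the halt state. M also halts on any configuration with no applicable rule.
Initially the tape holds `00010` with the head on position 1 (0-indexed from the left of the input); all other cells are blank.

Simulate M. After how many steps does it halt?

state=A head=1 tape=.0[0]010...   (A,0)→(A,0,left)
state=A head=0 tape=.[0]0010...   (A,0)→(A,0,left)
state=A head=-1 tape=[.]00010...   (A,.)→(B,.,right)
state=B head=0 tape=.[0]0010...   (B,0)→(C,0,right)
state=C head=1 tape=.0[0]010...   (C,0)→(A,.,right)
state=A head=2 tape=.0.[0]10...   (A,0)→(A,0,left)
state=A head=1 tape=.0[.]010...   (A,.)→(B,.,right)
state=B head=2 tape=.0.[0]10...   (B,0)→(C,0,right)
state=C head=3 tape=.0.0[1]0...   (C,1)→(C,1,left)
state=C head=2 tape=.0.[0]10...   (C,0)→(A,.,right)
state=A head=3 tape=.0..[1]0...   (A,1)→(C,0,right)
state=C head=4 tape=.0..0[0]...   (C,0)→(A,.,right)
state=A head=5 tape=.0..0.[.]..   (A,.)→(B,.,right)
state=B head=6 tape=.0..0..[.].   (B,.)→(H,1,right)
state=H head=7 tape=.0..0..1[.]
M halts after 14 transitions.

14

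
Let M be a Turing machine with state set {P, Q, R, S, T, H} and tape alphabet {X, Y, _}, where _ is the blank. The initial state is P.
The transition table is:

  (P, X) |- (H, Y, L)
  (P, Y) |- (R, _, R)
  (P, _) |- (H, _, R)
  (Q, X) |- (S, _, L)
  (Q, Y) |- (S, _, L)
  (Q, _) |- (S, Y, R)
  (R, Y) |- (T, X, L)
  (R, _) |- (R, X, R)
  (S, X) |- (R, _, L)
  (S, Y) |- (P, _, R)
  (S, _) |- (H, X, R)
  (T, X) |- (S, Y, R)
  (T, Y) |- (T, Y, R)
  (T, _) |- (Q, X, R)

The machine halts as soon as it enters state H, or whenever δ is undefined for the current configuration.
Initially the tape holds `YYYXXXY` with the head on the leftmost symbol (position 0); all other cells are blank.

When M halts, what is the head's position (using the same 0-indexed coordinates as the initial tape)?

3

state=P head=0 tape=___[Y]YYXXXY   (P,Y)→(R,_,R)
state=R head=1 tape=____[Y]YXXXY   (R,Y)→(T,X,L)
state=T head=0 tape=___[_]XYXXXY   (T,_)→(Q,X,R)
state=Q head=1 tape=___X[X]YXXXY   (Q,X)→(S,_,L)
state=S head=0 tape=___[X]_YXXXY   (S,X)→(R,_,L)
state=R head=-1 tape=__[_]__YXXXY   (R,_)→(R,X,R)
state=R head=0 tape=__X[_]_YXXXY   (R,_)→(R,X,R)
state=R head=1 tape=__XX[_]YXXXY   (R,_)→(R,X,R)
state=R head=2 tape=__XXX[Y]XXXY   (R,Y)→(T,X,L)
state=T head=1 tape=__XX[X]XXXXY   (T,X)→(S,Y,R)
state=S head=2 tape=__XXY[X]XXXY   (S,X)→(R,_,L)
state=R head=1 tape=__XX[Y]_XXXY   (R,Y)→(T,X,L)
state=T head=0 tape=__X[X]X_XXXY   (T,X)→(S,Y,R)
state=S head=1 tape=__XY[X]_XXXY   (S,X)→(R,_,L)
state=R head=0 tape=__X[Y]__XXXY   (R,Y)→(T,X,L)
state=T head=-1 tape=__[X]X__XXXY   (T,X)→(S,Y,R)
state=S head=0 tape=__Y[X]__XXXY   (S,X)→(R,_,L)
state=R head=-1 tape=__[Y]___XXXY   (R,Y)→(T,X,L)
state=T head=-2 tape=_[_]X___XXXY   (T,_)→(Q,X,R)
state=Q head=-1 tape=_X[X]___XXXY   (Q,X)→(S,_,L)
state=S head=-2 tape=_[X]____XXXY   (S,X)→(R,_,L)
state=R head=-3 tape=[_]_____XXXY   (R,_)→(R,X,R)
state=R head=-2 tape=X[_]____XXXY   (R,_)→(R,X,R)
state=R head=-1 tape=XX[_]___XXXY   (R,_)→(R,X,R)
state=R head=0 tape=XXX[_]__XXXY   (R,_)→(R,X,R)
state=R head=1 tape=XXXX[_]_XXXY   (R,_)→(R,X,R)
state=R head=2 tape=XXXXX[_]XXXY   (R,_)→(R,X,R)
state=R head=3 tape=XXXXXX[X]XXY
At halt the head is at cell 3.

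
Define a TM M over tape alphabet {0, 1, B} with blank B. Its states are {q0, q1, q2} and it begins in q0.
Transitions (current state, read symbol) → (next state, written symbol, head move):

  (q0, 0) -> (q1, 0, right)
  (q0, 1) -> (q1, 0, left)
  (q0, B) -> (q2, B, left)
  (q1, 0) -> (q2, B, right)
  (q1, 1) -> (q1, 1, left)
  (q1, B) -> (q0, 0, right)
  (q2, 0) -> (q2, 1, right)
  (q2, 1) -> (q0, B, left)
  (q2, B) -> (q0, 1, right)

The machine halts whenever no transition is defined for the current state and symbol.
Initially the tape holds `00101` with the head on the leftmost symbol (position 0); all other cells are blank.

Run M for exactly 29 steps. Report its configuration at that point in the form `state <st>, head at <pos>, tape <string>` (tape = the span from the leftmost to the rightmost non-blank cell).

state q0, head at 1, tape 000

q0 | B[0]0101   read 0 → write 0, move right, go to q1
q1 | B0[0]101   read 0 → write B, move right, go to q2
q2 | B0B[1]01   read 1 → write B, move left, go to q0
q0 | B0[B]B01   read B → write B, move left, go to q2
q2 | B[0]BB01   read 0 → write 1, move right, go to q2
q2 | B1[B]B01   read B → write 1, move right, go to q0
q0 | B11[B]01   read B → write B, move left, go to q2
q2 | B1[1]B01   read 1 → write B, move left, go to q0
q0 | B[1]BB01   read 1 → write 0, move left, go to q1
q1 | [B]0BB01   read B → write 0, move right, go to q0
q0 | 0[0]BB01   read 0 → write 0, move right, go to q1
q1 | 00[B]B01   read B → write 0, move right, go to q0
q0 | 000[B]01   read B → write B, move left, go to q2
q2 | 00[0]B01   read 0 → write 1, move right, go to q2
q2 | 001[B]01   read B → write 1, move right, go to q0
q0 | 0011[0]1   read 0 → write 0, move right, go to q1
q1 | 00110[1]   read 1 → write 1, move left, go to q1
q1 | 0011[0]1   read 0 → write B, move right, go to q2
q2 | 0011B[1]   read 1 → write B, move left, go to q0
q0 | 0011[B]B   read B → write B, move left, go to q2
q2 | 001[1]BB   read 1 → write B, move left, go to q0
q0 | 00[1]BBB   read 1 → write 0, move left, go to q1
q1 | 0[0]0BBB   read 0 → write B, move right, go to q2
q2 | 0B[0]BBB   read 0 → write 1, move right, go to q2
q2 | 0B1[B]BB   read B → write 1, move right, go to q0
q0 | 0B11[B]B   read B → write B, move left, go to q2
q2 | 0B1[1]BB   read 1 → write B, move left, go to q0
q0 | 0B[1]BBB   read 1 → write 0, move left, go to q1
q1 | 0[B]0BBB   read B → write 0, move right, go to q0
q0 | 00[0]BBB
After 29 steps: state q0, head at 1, tape 000.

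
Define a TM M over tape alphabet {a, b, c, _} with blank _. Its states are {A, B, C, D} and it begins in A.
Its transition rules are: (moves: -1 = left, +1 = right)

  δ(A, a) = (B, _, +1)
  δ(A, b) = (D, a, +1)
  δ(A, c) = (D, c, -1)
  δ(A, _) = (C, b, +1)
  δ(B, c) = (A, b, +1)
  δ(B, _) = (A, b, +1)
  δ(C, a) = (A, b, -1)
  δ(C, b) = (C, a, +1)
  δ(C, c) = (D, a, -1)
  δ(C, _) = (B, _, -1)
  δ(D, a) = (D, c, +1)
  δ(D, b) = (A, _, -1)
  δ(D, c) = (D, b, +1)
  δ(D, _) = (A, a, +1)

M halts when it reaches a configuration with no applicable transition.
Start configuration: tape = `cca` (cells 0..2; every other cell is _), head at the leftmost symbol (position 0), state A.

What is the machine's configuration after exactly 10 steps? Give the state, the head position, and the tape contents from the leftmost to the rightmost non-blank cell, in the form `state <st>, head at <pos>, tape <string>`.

state B, head at 4, tape cbbcab

A | _[c]ca___   read c → write c, move -1, go to D
D | [_]cca___   read _ → write a, move +1, go to A
A | a[c]ca___   read c → write c, move -1, go to D
D | [a]cca___   read a → write c, move +1, go to D
D | c[c]ca___   read c → write b, move +1, go to D
D | cb[c]a___   read c → write b, move +1, go to D
D | cbb[a]___   read a → write c, move +1, go to D
D | cbbc[_]__   read _ → write a, move +1, go to A
A | cbbca[_]_   read _ → write b, move +1, go to C
C | cbbcab[_]   read _ → write _, move -1, go to B
B | cbbca[b]_
After 10 steps: state B, head at 4, tape cbbcab.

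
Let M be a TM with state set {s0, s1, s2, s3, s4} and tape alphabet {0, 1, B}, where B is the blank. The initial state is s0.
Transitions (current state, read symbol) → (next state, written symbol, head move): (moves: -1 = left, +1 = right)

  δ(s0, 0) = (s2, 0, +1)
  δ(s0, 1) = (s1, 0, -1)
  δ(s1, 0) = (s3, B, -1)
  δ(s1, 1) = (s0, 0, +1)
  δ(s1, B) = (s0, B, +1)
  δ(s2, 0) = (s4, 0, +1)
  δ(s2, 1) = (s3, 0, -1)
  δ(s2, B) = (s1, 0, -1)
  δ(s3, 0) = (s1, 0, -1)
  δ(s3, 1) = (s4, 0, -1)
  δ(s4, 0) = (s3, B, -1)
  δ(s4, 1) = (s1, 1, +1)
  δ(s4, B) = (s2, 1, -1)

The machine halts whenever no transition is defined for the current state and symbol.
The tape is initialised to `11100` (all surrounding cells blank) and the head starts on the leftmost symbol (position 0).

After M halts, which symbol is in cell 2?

0

s0 | B[1]1100   read 1 → write 0, move -1, go to s1
s1 | [B]01100   read B → write B, move +1, go to s0
s0 | B[0]1100   read 0 → write 0, move +1, go to s2
s2 | B0[1]100   read 1 → write 0, move -1, go to s3
s3 | B[0]0100   read 0 → write 0, move -1, go to s1
s1 | [B]00100   read B → write B, move +1, go to s0
s0 | B[0]0100   read 0 → write 0, move +1, go to s2
s2 | B0[0]100   read 0 → write 0, move +1, go to s4
s4 | B00[1]00   read 1 → write 1, move +1, go to s1
s1 | B001[0]0   read 0 → write B, move -1, go to s3
s3 | B00[1]B0   read 1 → write 0, move -1, go to s4
s4 | B0[0]0B0   read 0 → write B, move -1, go to s3
s3 | B[0]B0B0   read 0 → write 0, move -1, go to s1
s1 | [B]0B0B0   read B → write B, move +1, go to s0
s0 | B[0]B0B0   read 0 → write 0, move +1, go to s2
s2 | B0[B]0B0   read B → write 0, move -1, go to s1
s1 | B[0]00B0   read 0 → write B, move -1, go to s3
s3 | [B]B00B0
Cell 2 holds 0 when M halts.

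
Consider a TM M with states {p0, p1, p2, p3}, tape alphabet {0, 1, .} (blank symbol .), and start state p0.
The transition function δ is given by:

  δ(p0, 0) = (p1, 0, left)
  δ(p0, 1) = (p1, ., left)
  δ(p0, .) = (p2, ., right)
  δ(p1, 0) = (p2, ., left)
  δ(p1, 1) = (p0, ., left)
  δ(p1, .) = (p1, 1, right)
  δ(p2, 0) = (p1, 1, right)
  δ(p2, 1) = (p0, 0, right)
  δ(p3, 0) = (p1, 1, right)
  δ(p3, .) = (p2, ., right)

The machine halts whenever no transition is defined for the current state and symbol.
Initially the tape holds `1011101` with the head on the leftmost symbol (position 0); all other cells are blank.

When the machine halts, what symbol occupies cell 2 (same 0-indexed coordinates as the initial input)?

.

p0 | .[1]011101   read 1 → write ., move left, go to p1
p1 | [.].011101   read . → write 1, move right, go to p1
p1 | 1[.]011101   read . → write 1, move right, go to p1
p1 | 11[0]11101   read 0 → write ., move left, go to p2
p2 | 1[1].11101   read 1 → write 0, move right, go to p0
p0 | 10[.]11101   read . → write ., move right, go to p2
p2 | 10.[1]1101   read 1 → write 0, move right, go to p0
p0 | 10.0[1]101   read 1 → write ., move left, go to p1
p1 | 10.[0].101   read 0 → write ., move left, go to p2
p2 | 10[.]..101
Cell 2 holds . when M halts.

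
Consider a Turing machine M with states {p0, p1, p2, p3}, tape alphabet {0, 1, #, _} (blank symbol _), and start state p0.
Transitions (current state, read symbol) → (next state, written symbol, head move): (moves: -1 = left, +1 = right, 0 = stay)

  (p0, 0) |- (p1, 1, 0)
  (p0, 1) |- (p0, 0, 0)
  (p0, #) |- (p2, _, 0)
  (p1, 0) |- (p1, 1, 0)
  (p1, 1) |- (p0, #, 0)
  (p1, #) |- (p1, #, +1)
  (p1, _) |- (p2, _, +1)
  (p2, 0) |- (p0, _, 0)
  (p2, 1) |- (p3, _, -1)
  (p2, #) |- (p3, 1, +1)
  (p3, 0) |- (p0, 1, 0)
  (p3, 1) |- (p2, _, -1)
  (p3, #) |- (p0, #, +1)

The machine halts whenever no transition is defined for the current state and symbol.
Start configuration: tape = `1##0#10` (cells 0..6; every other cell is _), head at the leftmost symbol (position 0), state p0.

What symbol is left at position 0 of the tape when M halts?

_

p0 | [1]##0#10   read 1 → write 0, move 0, go to p0
p0 | [0]##0#10   read 0 → write 1, move 0, go to p1
p1 | [1]##0#10   read 1 → write #, move 0, go to p0
p0 | [#]##0#10   read # → write _, move 0, go to p2
p2 | [_]##0#10
Cell 0 holds _ when M halts.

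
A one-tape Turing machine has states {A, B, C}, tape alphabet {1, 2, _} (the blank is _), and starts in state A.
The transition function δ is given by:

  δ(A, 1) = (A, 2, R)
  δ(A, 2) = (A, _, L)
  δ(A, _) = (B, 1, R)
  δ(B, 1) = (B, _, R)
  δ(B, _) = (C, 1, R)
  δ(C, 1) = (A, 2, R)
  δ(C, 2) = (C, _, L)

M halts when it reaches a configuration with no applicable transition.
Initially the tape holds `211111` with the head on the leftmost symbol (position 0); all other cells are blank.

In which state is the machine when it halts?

C

A | _[2]11111___   read 2 → write _, move L, go to A
A | [_]_11111___   read _ → write 1, move R, go to B
B | 1[_]11111___   read _ → write 1, move R, go to C
C | 11[1]1111___   read 1 → write 2, move R, go to A
A | 112[1]111___   read 1 → write 2, move R, go to A
A | 1122[1]11___   read 1 → write 2, move R, go to A
A | 11222[1]1___   read 1 → write 2, move R, go to A
A | 112222[1]___   read 1 → write 2, move R, go to A
A | 1122222[_]__   read _ → write 1, move R, go to B
B | 11222221[_]_   read _ → write 1, move R, go to C
C | 112222211[_]
No transition is defined for (C, _); M halts in state C.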